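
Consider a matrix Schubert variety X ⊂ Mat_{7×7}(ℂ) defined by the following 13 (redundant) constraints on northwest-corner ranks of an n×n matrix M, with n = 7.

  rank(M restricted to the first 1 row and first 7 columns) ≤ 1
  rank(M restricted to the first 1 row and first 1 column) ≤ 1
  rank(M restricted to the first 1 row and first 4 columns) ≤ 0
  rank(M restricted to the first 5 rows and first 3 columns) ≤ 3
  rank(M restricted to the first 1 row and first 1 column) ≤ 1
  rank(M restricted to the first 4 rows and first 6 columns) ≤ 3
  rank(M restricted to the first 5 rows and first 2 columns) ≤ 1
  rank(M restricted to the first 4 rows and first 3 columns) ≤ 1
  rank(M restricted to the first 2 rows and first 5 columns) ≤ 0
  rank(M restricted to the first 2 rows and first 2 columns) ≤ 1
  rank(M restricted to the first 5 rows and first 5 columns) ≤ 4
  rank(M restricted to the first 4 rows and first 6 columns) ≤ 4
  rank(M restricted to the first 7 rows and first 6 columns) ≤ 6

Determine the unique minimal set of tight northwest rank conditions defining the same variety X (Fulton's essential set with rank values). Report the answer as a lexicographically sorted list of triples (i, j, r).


Computing R[i][j] = min implied NW-rank bound (n=7, 13 conditions):

  0  0  0  0  0  1  1
  0  0  0  0  0  1  2
  1  1  1  1  1  2  3
  1  1  1  2  2  3  4
  1  1  2  3  3  4  5
  1  2  3  4  4  5  6
  1  2  3  4  5  6  7

the unique w with this rank table is (6, 7, 1, 4, 3, 2, 5).

3 SE-corners of the 13-cell Rothe diagram give Ess(w):

[(2, 5, 0), (4, 3, 1), (5, 2, 1)]


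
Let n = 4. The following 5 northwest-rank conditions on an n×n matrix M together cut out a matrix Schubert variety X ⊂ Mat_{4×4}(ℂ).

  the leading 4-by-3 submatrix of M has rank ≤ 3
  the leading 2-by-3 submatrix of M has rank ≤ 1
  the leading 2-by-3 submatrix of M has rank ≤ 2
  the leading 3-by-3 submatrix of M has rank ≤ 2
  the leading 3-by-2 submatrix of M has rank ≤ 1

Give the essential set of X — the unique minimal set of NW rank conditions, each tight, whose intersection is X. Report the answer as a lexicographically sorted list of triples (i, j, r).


Reconstructing r_w from the 5 given conditions:

  1  1  1  1
  1  1  1  2
  1  1  2  3
  1  2  3  4

so w = (1, 4, 3, 2).

D(w) has 3 cells with 2 SE-corners; essential set:

[(2, 3, 1), (3, 2, 1)]


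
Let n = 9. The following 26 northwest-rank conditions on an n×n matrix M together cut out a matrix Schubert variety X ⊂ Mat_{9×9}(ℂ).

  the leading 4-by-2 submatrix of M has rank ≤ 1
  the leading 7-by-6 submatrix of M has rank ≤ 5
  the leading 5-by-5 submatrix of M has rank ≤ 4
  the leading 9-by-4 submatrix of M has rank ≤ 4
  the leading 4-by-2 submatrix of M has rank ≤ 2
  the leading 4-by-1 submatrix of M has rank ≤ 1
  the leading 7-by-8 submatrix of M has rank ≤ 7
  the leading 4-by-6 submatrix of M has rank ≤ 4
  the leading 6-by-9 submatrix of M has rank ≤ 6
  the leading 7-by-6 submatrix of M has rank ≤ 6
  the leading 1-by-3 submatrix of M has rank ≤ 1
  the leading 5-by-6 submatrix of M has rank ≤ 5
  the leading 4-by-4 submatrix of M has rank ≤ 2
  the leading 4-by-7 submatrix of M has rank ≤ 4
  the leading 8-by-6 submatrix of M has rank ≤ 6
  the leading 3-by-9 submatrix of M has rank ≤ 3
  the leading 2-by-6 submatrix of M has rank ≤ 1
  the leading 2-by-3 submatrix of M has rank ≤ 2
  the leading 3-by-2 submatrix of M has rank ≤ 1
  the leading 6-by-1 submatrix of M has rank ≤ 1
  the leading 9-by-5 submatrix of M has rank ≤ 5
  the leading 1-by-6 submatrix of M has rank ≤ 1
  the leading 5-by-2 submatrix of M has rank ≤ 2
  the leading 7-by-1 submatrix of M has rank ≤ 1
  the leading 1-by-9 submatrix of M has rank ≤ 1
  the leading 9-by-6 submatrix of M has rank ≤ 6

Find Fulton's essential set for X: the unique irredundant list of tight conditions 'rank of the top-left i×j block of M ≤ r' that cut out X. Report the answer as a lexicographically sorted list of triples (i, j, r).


Propagating the 26 rank bounds to every northwest block:

  R[1]: 1, 1, 1, 1, 1, 1, 1, 1, 1
  R[2]: 1, 1, 1, 1, 1, 1, 2, 2, 2
  R[3]: 1, 1, 2, 2, 2, 2, 3, 3, 3
  R[4]: 1, 1, 2, 2, 3, 3, 4, 4, 4
  R[5]: 1, 2, 3, 3, 4, 4, 5, 5, 5
  R[6]: 1, 2, 3, 4, 5, 5, 6, 6, 6
  R[7]: 1, 2, 3, 4, 5, 5, 6, 7, 7
  R[8]: 1, 2, 3, 4, 5, 6, 7, 8, 8
  R[9]: 1, 2, 3, 4, 5, 6, 7, 8, 9

reading off 1-entries of Δ²R: w = (1, 7, 3, 5, 2, 4, 8, 6, 9).

Rothe diagram D(w) (9 cells), 4 SE-corners (essential conditions):

[(2, 6, 1), (4, 2, 1), (4, 4, 2), (7, 6, 5)]


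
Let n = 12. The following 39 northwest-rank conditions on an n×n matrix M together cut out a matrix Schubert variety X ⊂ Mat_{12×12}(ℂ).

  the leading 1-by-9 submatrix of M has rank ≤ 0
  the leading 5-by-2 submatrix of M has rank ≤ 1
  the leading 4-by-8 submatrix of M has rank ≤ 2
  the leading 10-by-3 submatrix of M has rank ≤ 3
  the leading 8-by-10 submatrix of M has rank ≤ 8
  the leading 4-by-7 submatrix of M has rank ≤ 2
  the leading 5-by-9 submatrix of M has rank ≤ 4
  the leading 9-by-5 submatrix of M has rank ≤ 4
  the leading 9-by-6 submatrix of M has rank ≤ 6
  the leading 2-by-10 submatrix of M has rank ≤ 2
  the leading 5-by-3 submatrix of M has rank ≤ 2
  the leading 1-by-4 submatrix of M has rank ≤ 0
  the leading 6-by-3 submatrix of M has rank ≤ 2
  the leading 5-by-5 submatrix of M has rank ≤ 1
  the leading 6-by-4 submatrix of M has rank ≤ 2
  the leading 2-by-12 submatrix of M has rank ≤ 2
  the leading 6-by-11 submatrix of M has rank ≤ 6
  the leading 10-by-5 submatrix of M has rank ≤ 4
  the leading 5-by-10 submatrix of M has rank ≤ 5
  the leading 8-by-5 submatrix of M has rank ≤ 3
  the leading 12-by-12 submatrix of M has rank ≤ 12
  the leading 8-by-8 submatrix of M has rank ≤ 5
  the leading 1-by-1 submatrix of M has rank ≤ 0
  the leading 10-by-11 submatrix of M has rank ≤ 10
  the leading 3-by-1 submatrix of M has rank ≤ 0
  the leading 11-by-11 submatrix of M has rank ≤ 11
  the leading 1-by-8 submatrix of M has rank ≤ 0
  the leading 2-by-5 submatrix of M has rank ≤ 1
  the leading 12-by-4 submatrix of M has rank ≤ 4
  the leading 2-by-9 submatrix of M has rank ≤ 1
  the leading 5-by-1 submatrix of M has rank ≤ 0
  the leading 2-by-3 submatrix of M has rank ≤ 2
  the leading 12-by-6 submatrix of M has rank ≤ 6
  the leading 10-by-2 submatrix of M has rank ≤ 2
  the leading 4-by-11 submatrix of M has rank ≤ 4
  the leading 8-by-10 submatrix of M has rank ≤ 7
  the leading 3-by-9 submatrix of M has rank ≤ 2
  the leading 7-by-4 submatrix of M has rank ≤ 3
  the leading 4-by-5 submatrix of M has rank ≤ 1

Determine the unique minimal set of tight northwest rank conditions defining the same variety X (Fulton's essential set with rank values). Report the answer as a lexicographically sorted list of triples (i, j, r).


The tightest implied rank at each (i,j), from the 39 conditions:

  row 1: 0 0 0 0 0 0 0 0 0 1 1 1
  row 2: 0 1 1 1 1 1 1 1 1 2 2 2
  row 3: 0 1 1 1 1 2 2 2 2 3 3 3
  row 4: 0 1 1 1 1 2 2 2 3 4 4 4
  row 5: 0 1 1 1 1 2 3 3 4 5 5 5
  row 6: 1 2 2 2 2 3 4 4 5 6 6 6
  row 7: 1 2 3 3 3 4 5 5 6 7 7 7
  row 8: 1 2 3 3 3 4 5 5 6 7 8 8
  row 9: 1 2 3 4 4 5 6 6 7 8 9 9
  row 10: 1 2 3 4 4 5 6 7 8 9 10 10
  row 11: 1 2 3 4 5 6 7 8 9 10 11 11
  row 12: 1 2 3 4 5 6 7 8 9 10 11 12

hence w(1..12) = (10, 2, 6, 9, 7, 1, 3, 11, 4, 8, 5, 12).

ℓ(w)=28; the 7 essential cells (i,j,r):

[(1, 9, 0), (4, 8, 2), (5, 1, 0), (5, 5, 1), (8, 5, 3), (8, 8, 5), (10, 5, 4)]


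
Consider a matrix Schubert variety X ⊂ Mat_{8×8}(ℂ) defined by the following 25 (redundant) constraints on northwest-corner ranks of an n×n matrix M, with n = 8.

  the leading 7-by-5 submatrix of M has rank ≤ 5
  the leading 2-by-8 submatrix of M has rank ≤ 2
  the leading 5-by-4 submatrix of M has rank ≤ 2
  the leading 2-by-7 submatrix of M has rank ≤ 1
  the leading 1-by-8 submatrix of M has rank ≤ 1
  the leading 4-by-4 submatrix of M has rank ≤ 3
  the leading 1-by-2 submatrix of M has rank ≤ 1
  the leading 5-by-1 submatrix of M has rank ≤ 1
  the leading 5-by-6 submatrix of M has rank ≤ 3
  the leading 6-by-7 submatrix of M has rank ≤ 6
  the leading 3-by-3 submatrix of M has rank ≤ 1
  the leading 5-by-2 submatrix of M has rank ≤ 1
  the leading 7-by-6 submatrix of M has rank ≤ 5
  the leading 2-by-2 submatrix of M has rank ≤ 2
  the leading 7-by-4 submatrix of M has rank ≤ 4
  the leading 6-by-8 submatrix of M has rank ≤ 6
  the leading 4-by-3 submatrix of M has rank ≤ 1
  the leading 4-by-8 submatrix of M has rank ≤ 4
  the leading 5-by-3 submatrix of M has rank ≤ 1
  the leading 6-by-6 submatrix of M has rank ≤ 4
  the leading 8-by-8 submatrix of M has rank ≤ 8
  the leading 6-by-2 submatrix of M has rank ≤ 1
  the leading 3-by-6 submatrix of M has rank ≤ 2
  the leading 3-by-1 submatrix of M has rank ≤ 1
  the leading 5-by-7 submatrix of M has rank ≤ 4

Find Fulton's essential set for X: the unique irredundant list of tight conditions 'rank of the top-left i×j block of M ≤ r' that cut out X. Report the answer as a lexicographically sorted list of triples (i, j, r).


Recovering R(i,j) via the rank-extension bound from the 25 conditions:

  1 1 1 1 1 1 1 1
  1 1 1 1 1 1 1 2
  1 1 1 2 2 2 2 3
  1 1 1 2 3 3 3 4
  1 1 1 2 3 3 4 5
  1 1 2 3 4 4 5 6
  1 2 3 4 5 5 6 7
  1 2 3 4 5 6 7 8

hence w(1..8) = (1, 8, 4, 5, 7, 3, 2, 6).

|D(w)|=14, |Ess(w)|=4:

[(2, 7, 1), (5, 3, 1), (5, 6, 3), (6, 2, 1)]


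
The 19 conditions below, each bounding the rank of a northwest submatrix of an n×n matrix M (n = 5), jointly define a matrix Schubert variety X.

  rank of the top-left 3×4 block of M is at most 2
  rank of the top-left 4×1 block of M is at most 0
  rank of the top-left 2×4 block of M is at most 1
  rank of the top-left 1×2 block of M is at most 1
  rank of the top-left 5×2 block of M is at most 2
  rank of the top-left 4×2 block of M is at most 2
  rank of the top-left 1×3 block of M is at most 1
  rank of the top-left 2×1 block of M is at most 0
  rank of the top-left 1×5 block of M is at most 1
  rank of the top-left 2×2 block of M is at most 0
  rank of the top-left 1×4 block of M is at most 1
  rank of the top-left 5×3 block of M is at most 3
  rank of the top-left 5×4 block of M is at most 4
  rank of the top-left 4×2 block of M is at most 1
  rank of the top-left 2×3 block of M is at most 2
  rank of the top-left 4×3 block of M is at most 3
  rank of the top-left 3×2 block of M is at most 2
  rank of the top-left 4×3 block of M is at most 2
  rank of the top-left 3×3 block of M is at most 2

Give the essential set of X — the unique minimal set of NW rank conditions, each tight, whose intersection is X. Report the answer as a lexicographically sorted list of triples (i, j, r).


Recovering R(i,j) via the rank-extension bound from the 19 conditions:

  R[1]: 0  0  1  1  1
  R[2]: 0  0  1  1  2
  R[3]: 0  1  2  2  3
  R[4]: 0  1  2  3  4
  R[5]: 1  2  3  4  5

second differences of R give the permutation w = (3, 5, 2, 4, 1).

D(w) has 7 cells with 3 SE-corners; essential set:

[(2, 2, 0), (2, 4, 1), (4, 1, 0)]


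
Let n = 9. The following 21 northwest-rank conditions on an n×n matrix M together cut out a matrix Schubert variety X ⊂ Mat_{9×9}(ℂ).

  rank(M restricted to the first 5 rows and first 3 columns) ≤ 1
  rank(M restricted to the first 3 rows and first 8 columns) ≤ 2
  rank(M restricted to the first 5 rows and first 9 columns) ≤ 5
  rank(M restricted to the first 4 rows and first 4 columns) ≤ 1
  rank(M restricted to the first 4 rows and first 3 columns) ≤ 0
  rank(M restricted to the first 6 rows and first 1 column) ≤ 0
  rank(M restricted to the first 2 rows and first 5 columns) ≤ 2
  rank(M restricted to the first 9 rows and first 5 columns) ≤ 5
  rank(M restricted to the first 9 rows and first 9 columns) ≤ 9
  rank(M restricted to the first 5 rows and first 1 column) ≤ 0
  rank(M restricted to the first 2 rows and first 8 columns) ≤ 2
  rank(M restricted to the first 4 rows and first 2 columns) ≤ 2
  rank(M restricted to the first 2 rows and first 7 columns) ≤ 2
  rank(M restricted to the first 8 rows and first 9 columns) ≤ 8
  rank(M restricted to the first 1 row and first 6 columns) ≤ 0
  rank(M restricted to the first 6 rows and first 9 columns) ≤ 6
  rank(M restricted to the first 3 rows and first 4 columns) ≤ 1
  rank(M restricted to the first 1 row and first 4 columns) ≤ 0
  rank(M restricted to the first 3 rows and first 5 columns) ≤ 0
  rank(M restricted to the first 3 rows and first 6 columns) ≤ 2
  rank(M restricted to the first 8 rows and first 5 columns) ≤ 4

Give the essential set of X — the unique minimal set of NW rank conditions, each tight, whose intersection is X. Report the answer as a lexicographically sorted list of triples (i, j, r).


Computing R[i][j] = min implied NW-rank bound (n=9, 21 conditions):

  i=1: 0, 0, 0, 0, 0, 0, 1, 1, 1
  i=2: 0, 0, 0, 0, 0, 1, 2, 2, 2
  i=3: 0, 0, 0, 0, 0, 1, 2, 2, 3
  i=4: 0, 0, 0, 1, 1, 2, 3, 3, 4
  i=5: 0, 1, 1, 2, 2, 3, 4, 4, 5
  i=6: 0, 1, 2, 3, 3, 4, 5, 5, 6
  i=7: 1, 2, 3, 4, 4, 5, 6, 6, 7
  i=8: 1, 2, 3, 4, 4, 5, 6, 7, 8
  i=9: 1, 2, 3, 4, 5, 6, 7, 8, 9

giving w = (7, 6, 9, 4, 2, 3, 1, 8, 5) via Δ²R.

|D(w)|=23, |Ess(w)|=6:

[(1, 6, 0), (3, 5, 0), (3, 8, 2), (4, 3, 0), (6, 1, 0), (8, 5, 4)]


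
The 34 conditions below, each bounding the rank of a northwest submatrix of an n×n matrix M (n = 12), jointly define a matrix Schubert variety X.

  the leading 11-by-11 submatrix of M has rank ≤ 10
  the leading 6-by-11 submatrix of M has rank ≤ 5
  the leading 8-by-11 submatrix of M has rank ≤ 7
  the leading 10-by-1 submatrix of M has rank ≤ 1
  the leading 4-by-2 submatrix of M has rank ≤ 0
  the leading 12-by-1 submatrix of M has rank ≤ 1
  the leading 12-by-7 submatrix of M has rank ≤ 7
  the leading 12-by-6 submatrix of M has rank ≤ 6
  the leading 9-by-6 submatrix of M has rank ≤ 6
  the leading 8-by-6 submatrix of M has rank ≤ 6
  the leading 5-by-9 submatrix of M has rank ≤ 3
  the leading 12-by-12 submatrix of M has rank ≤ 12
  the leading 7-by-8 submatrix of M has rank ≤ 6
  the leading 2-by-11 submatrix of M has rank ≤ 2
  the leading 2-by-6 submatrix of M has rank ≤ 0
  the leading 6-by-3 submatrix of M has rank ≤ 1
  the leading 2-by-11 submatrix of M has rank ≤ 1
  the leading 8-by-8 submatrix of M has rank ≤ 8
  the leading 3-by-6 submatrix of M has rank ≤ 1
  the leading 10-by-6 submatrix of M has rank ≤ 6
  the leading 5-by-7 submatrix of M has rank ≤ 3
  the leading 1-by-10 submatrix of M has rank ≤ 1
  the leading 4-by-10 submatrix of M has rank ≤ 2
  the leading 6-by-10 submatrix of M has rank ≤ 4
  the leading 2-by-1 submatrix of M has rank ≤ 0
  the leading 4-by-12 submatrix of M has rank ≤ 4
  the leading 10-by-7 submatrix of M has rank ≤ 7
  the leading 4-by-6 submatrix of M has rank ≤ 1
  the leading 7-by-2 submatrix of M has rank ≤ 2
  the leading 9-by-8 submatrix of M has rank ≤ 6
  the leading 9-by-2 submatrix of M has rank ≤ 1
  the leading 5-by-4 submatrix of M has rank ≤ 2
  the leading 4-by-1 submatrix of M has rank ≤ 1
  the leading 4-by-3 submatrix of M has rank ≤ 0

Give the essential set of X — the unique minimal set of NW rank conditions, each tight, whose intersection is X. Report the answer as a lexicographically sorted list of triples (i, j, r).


Computing R[i][j] = min implied NW-rank bound (n=12, 34 conditions):

  row 1: 0 0 0 0 0 0 1 1 1 1 1 1
  row 2: 0 0 0 0 0 0 1 1 1 1 1 2
  row 3: 0 0 0 1 1 1 2 2 2 2 2 3
  row 4: 0 0 0 1 1 1 2 2 2 2 3 4
  row 5: 1 1 1 2 2 2 3 3 3 3 4 5
  row 6: 1 1 1 2 3 3 4 4 4 4 5 6
  row 7: 1 1 2 3 4 4 5 5 5 5 6 7
  row 8: 1 1 2 3 4 5 6 6 6 6 7 8
  row 9: 1 1 2 3 4 5 6 6 7 7 8 9
  row 10: 1 2 3 4 5 6 7 7 8 8 9 10
  row 11: 1 2 3 4 5 6 7 8 9 9 10 11
  row 12: 1 2 3 4 5 6 7 8 9 10 11 12

the unique w with this rank table is (7, 12, 4, 11, 1, 5, 3, 6, 9, 2, 8, 10).

|D(w)|=33, |Ess(w)|=8:

[(2, 6, 0), (2, 11, 1), (4, 3, 0), (4, 6, 1), (4, 10, 2), (6, 3, 1), (9, 2, 1), (9, 8, 6)]


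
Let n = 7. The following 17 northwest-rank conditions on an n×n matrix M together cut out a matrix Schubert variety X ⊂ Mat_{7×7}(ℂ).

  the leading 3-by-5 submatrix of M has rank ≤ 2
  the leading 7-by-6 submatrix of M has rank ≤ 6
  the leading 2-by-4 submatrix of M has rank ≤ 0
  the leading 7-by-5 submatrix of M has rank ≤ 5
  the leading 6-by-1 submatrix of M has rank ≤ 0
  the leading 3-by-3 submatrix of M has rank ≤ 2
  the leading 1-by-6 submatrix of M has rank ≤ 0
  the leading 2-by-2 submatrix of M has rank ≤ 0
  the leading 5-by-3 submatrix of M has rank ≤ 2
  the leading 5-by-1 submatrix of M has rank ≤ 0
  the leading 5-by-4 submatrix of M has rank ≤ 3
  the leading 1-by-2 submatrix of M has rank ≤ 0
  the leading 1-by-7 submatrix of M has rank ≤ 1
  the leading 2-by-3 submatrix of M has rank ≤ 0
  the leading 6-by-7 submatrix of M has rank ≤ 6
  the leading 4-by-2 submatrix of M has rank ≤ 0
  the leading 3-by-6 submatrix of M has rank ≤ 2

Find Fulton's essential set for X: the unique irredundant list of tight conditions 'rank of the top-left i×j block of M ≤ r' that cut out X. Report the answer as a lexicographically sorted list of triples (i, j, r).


Propagating the 17 rank bounds to every northwest block:

  0, 0, 0, 0, 0, 0, 1
  0, 0, 0, 0, 1, 1, 2
  0, 0, 1, 1, 2, 2, 3
  0, 0, 1, 2, 3, 3, 4
  0, 1, 2, 3, 4, 4, 5
  0, 1, 2, 3, 4, 5, 6
  1, 2, 3, 4, 5, 6, 7

hence w(1..7) = (7, 5, 3, 4, 2, 6, 1).

D(w) has 16 cells with 4 SE-corners; essential set:

[(1, 6, 0), (2, 4, 0), (4, 2, 0), (6, 1, 0)]


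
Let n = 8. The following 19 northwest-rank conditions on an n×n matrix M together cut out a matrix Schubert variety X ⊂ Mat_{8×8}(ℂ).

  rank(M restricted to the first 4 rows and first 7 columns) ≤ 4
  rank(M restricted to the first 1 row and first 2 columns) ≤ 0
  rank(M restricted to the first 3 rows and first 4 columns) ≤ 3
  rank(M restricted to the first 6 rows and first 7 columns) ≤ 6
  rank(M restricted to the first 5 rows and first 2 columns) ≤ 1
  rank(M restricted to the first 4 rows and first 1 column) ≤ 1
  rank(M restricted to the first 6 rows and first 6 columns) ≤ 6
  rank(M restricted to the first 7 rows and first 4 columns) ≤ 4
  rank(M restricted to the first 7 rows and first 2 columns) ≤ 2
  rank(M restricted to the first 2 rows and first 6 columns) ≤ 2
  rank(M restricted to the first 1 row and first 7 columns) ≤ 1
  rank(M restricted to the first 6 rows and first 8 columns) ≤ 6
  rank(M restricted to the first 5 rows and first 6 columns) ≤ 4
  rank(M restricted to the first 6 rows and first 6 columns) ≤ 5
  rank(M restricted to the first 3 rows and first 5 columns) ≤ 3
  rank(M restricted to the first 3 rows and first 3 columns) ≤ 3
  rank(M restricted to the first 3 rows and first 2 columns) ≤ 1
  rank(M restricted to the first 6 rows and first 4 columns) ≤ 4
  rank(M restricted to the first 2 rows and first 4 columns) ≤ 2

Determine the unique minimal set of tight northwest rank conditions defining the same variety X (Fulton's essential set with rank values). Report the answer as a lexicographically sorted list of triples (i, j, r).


Computing R[i][j] = min implied NW-rank bound (n=8, 19 conditions):

  R[1]: 0, 0, 1, 1, 1, 1, 1, 1
  R[2]: 1, 1, 2, 2, 2, 2, 2, 2
  R[3]: 1, 1, 2, 3, 3, 3, 3, 3
  R[4]: 1, 1, 2, 3, 4, 4, 4, 4
  R[5]: 1, 1, 2, 3, 4, 4, 5, 5
  R[6]: 1, 2, 3, 4, 5, 5, 6, 6
  R[7]: 1, 2, 3, 4, 5, 6, 7, 7
  R[8]: 1, 2, 3, 4, 5, 6, 7, 8

the unique w with this rank table is (3, 1, 4, 5, 7, 2, 6, 8).

|D(w)|=6, |Ess(w)|=3:

[(1, 2, 0), (5, 2, 1), (5, 6, 4)]


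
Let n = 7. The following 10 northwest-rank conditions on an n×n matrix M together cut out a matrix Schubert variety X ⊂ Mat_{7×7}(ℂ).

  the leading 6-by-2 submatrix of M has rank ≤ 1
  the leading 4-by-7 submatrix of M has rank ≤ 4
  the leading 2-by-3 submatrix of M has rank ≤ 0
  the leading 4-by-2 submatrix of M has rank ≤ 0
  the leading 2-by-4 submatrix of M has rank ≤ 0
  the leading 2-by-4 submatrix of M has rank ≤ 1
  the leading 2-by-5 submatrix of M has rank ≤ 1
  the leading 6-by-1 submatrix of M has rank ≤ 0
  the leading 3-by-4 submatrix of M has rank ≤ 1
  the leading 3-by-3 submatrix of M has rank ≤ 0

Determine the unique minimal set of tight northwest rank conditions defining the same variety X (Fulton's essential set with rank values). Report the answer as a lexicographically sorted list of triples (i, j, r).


Recovering R(i,j) via the rank-extension bound from the 10 conditions:

  R[1]: 0 0 0 0 1 1 1
  R[2]: 0 0 0 0 1 2 2
  R[3]: 0 0 0 1 2 3 3
  R[4]: 0 0 1 2 3 4 4
  R[5]: 0 1 2 3 4 5 5
  R[6]: 0 1 2 3 4 5 6
  R[7]: 1 2 3 4 5 6 7

second differences of R give the permutation w = (5, 6, 4, 3, 2, 7, 1).

Fulton essential set (4 of the 15 Rothe cells):

[(2, 4, 0), (3, 3, 0), (4, 2, 0), (6, 1, 0)]


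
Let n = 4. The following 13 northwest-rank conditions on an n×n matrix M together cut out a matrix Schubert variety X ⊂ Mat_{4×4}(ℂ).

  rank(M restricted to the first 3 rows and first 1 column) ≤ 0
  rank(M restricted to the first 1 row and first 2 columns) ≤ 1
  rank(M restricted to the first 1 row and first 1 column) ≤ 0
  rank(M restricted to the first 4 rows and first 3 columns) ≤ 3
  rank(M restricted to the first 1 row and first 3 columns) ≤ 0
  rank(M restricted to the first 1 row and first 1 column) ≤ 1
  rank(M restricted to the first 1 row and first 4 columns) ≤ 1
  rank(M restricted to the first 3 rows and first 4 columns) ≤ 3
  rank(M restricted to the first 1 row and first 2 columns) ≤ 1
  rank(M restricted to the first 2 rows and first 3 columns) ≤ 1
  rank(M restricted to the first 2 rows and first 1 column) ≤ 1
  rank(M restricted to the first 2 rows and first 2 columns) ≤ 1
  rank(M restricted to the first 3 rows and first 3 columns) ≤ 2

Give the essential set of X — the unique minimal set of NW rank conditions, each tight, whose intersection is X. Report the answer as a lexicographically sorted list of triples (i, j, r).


Rank table r_w(4×4) implied by the 13 constraints:

  R[1]: 0 | 0 | 0 | 1
  R[2]: 0 | 1 | 1 | 2
  R[3]: 0 | 1 | 2 | 3
  R[4]: 1 | 2 | 3 | 4

second differences of R give the permutation w = (4, 2, 3, 1).

ℓ(w)=5; the 2 essential cells (i,j,r):

[(1, 3, 0), (3, 1, 0)]


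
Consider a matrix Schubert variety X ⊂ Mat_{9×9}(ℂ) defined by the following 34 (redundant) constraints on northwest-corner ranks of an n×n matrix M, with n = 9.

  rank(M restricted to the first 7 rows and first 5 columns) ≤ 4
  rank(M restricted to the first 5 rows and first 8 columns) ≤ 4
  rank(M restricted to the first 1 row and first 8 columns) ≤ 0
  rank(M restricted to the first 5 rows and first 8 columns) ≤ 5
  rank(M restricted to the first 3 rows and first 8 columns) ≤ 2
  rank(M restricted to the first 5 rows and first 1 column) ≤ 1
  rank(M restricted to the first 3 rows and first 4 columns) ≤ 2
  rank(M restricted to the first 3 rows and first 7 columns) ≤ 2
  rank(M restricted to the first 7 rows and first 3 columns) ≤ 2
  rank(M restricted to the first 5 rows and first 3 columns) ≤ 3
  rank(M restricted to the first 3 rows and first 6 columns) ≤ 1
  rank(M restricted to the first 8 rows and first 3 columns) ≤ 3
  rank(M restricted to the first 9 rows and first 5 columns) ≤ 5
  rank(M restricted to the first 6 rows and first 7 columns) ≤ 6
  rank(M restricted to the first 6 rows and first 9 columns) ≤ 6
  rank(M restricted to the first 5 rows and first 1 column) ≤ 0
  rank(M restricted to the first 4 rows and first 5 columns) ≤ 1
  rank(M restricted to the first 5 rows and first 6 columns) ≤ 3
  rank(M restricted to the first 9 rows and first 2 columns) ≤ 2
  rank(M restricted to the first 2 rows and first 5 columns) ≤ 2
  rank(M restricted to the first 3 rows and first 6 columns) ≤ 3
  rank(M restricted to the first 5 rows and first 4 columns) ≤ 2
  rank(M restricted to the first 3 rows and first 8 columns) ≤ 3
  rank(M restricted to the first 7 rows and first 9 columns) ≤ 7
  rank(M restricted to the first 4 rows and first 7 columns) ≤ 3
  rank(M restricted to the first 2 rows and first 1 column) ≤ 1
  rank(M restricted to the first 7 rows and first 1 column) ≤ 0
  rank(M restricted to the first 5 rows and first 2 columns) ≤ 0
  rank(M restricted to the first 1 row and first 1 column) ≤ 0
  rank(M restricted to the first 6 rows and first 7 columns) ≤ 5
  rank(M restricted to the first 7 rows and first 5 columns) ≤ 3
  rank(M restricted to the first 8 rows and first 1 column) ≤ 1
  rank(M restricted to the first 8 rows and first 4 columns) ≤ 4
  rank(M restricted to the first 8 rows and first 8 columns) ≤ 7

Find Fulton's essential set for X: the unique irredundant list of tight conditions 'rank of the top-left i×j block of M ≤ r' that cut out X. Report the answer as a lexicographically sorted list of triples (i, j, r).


Reconstructing r_w from the 34 given conditions:

  R[1]: 0 0 0 0 0 0 0 0 1
  R[2]: 0 0 1 1 1 1 1 1 2
  R[3]: 0 0 1 1 1 1 2 2 3
  R[4]: 0 0 1 1 1 2 3 3 4
  R[5]: 0 0 1 2 2 3 4 4 5
  R[6]: 0 1 2 3 3 4 5 5 6
  R[7]: 0 1 2 3 3 4 5 6 7
  R[8]: 1 2 3 4 4 5 6 7 8
  R[9]: 1 2 3 4 5 6 7 8 9

hence w(1..9) = (9, 3, 7, 6, 4, 2, 8, 1, 5).

ℓ(w)=24; the 6 essential cells (i,j,r):

[(1, 8, 0), (3, 6, 1), (4, 5, 1), (5, 2, 0), (7, 1, 0), (7, 5, 3)]


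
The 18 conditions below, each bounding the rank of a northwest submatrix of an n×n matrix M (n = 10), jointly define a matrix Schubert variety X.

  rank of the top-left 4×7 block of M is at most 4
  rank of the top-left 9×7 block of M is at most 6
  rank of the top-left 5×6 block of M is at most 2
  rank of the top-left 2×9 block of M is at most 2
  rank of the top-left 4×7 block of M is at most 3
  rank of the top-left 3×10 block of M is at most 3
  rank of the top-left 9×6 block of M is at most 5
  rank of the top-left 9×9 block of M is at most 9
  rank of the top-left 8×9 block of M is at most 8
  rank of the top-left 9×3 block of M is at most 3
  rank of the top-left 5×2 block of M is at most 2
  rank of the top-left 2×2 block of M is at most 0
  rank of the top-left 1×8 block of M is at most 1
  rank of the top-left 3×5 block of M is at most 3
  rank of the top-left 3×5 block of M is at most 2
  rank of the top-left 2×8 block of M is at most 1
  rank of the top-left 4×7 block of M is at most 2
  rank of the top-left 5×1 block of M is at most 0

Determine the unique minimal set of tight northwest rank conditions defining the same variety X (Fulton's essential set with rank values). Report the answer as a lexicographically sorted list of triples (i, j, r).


Reconstructing r_w from the 18 given conditions:

  0  0  1  1  1  1  1  1  1  1
  0  0  1  1  1  1  1  1  2  2
  0  1  2  2  2  2  2  2  3  3
  0  1  2  2  2  2  2  3  4  4
  0  1  2  2  2  2  3  4  5  5
  1  2  3  3  3  3  4  5  6  6
  1  2  3  4  4  4  5  6  7  7
  1  2  3  4  5  5  6  7  8  8
  1  2  3  4  5  5  6  7  8  9
  1  2  3  4  5  6  7  8  9  10

reading off 1-entries of Δ²R: w = (3, 9, 2, 8, 7, 1, 4, 5, 10, 6).

Fulton essential set (6 of the 20 Rothe cells):

[(2, 2, 0), (2, 8, 1), (4, 7, 2), (5, 1, 0), (5, 6, 2), (9, 6, 5)]


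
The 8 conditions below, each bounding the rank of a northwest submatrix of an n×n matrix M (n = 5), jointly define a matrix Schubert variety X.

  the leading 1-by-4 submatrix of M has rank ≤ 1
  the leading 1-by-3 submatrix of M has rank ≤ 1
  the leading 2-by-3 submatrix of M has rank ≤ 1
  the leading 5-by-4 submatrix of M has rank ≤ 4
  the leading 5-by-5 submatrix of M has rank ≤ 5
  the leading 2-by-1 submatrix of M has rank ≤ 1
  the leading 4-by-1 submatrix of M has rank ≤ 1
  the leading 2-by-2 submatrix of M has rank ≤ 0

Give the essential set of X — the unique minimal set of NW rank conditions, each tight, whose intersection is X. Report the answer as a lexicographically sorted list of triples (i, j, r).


Computing R[i][j] = min implied NW-rank bound (n=5, 8 conditions):

  0, 0, 1, 1, 1
  0, 0, 1, 2, 2
  1, 1, 2, 3, 3
  1, 2, 3, 4, 4
  1, 2, 3, 4, 5

hence w(1..5) = (3, 4, 1, 2, 5).

D(w) has 4 cells with 1 SE-corner; essential set:

[(2, 2, 0)]


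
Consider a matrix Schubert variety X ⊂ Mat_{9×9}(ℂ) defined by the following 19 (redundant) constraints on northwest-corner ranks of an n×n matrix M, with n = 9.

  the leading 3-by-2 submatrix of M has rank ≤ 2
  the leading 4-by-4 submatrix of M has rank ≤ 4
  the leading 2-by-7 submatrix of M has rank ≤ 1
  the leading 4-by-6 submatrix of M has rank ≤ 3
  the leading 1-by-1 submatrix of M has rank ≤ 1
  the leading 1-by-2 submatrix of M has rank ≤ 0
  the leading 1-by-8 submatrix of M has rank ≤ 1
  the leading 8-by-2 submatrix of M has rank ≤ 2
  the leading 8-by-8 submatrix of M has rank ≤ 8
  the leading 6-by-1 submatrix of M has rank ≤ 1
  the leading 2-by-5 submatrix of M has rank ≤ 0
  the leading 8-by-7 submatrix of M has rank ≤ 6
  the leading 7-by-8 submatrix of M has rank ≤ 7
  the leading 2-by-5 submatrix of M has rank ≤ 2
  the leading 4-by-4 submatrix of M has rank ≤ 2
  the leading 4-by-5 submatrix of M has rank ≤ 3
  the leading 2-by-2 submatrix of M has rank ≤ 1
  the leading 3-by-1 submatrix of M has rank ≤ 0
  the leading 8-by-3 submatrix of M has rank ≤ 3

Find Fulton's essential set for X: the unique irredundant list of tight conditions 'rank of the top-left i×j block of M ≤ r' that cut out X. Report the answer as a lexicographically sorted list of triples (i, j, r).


Recovering R(i,j) via the rank-extension bound from the 19 conditions:

  R[1]: 0  0  0  0  0  1  1  1  1
  R[2]: 0  0  0  0  0  1  1  2  2
  R[3]: 0  1  1  1  1  2  2  3  3
  R[4]: 1  2  2  2  2  3  3  4  4
  R[5]: 1  2  3  3  3  4  4  5  5
  R[6]: 1  2  3  4  4  5  5  6  6
  R[7]: 1  2  3  4  5  6  6  7  7
  R[8]: 1  2  3  4  5  6  6  7  8
  R[9]: 1  2  3  4  5  6  7  8  9

the unique w with this rank table is (6, 8, 2, 1, 3, 4, 5, 9, 7).

Rothe diagram D(w) (13 cells), 4 SE-corners (essential conditions):

[(2, 5, 0), (2, 7, 1), (3, 1, 0), (8, 7, 6)]


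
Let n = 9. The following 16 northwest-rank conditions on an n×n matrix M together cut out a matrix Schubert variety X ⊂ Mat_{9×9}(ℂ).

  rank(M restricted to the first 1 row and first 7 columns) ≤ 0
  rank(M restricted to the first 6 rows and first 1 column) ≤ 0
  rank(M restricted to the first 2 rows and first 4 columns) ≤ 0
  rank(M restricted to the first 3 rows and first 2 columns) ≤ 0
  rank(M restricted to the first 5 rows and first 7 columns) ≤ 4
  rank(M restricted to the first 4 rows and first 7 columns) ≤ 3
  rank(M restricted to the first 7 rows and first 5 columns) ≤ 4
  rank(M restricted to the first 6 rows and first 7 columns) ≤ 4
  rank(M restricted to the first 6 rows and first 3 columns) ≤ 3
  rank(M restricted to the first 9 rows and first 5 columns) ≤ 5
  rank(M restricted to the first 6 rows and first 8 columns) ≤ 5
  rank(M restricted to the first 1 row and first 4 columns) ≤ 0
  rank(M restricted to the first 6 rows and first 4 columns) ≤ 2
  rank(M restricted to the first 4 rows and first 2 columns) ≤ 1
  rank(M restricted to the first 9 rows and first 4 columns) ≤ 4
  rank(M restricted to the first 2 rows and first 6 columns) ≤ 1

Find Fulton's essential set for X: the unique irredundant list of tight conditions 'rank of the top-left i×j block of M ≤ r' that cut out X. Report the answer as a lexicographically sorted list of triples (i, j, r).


Recovering R(i,j) via the rank-extension bound from the 16 conditions:

  R[1]: 0 | 0 | 0 | 0 | 0 | 0 | 0 | 1 | 1
  R[2]: 0 | 0 | 0 | 0 | 1 | 1 | 1 | 2 | 2
  R[3]: 0 | 0 | 1 | 1 | 2 | 2 | 2 | 3 | 3
  R[4]: 0 | 1 | 2 | 2 | 3 | 3 | 3 | 4 | 4
  R[5]: 0 | 1 | 2 | 2 | 3 | 4 | 4 | 5 | 5
  R[6]: 0 | 1 | 2 | 2 | 3 | 4 | 4 | 5 | 6
  R[7]: 1 | 2 | 3 | 3 | 4 | 5 | 5 | 6 | 7
  R[8]: 1 | 2 | 3 | 4 | 5 | 6 | 6 | 7 | 8
  R[9]: 1 | 2 | 3 | 4 | 5 | 6 | 7 | 8 | 9

so w = (8, 5, 3, 2, 6, 9, 1, 4, 7).

|D(w)|=19, |Ess(w)|=6:

[(1, 7, 0), (2, 4, 0), (3, 2, 0), (6, 1, 0), (6, 4, 2), (6, 7, 4)]


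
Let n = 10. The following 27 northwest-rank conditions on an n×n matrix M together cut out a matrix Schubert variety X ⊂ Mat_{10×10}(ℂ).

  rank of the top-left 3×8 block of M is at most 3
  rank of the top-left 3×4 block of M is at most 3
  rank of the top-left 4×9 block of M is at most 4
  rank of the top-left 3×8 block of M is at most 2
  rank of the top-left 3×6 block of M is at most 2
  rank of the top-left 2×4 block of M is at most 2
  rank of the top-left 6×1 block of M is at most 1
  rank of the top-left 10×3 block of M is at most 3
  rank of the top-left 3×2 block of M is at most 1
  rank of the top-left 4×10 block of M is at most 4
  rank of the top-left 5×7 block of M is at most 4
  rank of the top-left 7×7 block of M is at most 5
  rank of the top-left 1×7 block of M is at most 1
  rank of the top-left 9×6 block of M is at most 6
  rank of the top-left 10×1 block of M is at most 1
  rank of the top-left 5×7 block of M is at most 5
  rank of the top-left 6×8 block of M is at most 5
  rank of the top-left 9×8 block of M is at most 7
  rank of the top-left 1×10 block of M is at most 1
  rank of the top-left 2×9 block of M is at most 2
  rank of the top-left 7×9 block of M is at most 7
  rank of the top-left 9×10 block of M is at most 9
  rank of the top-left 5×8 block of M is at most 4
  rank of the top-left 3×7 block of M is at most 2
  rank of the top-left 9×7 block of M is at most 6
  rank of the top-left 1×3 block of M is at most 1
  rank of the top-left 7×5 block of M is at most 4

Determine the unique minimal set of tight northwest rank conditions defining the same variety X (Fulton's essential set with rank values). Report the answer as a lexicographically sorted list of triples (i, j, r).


Computing R[i][j] = min implied NW-rank bound (n=10, 27 conditions):

  R[1]: 1 1 1 1 1 1 1 1 1 1
  R[2]: 1 1 2 2 2 2 2 2 2 2
  R[3]: 1 1 2 2 2 2 2 2 3 3
  R[4]: 1 2 3 3 3 3 3 3 4 4
  R[5]: 1 2 3 4 4 4 4 4 5 5
  R[6]: 1 2 3 4 4 5 5 5 6 6
  R[7]: 1 2 3 4 4 5 5 6 7 7
  R[8]: 1 2 3 4 5 6 6 7 8 8
  R[9]: 1 2 3 4 5 6 6 7 8 9
  R[10]: 1 2 3 4 5 6 7 8 9 10

second differences of R give the permutation w = (1, 3, 9, 2, 4, 6, 8, 5, 10, 7).

5 SE-corners of the 11-cell Rothe diagram give Ess(w):

[(3, 2, 1), (3, 8, 2), (7, 5, 4), (7, 7, 5), (9, 7, 6)]


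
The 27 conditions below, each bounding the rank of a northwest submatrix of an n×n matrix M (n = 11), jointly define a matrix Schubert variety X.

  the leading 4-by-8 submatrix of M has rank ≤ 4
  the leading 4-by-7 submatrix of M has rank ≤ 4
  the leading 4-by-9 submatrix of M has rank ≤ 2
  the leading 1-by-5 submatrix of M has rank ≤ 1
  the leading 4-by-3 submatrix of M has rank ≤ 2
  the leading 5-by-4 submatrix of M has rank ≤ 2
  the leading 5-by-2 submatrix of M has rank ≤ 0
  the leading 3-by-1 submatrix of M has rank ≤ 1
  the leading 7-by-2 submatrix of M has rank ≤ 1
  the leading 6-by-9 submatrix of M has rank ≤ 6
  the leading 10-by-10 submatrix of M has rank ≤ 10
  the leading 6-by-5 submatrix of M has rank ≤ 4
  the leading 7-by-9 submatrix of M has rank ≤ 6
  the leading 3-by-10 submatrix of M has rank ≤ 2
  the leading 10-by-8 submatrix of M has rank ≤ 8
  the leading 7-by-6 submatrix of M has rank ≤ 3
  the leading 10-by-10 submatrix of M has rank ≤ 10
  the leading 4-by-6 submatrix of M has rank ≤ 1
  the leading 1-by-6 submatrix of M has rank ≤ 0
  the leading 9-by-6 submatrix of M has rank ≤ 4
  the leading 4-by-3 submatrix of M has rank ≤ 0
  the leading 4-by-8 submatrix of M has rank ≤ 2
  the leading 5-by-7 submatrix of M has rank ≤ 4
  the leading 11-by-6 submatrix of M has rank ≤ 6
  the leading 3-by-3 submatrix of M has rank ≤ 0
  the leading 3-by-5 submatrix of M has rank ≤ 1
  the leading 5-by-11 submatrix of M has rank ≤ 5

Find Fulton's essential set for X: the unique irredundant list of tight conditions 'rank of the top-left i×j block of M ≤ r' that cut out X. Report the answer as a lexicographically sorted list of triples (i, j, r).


The tightest implied rank at each (i,j), from the 27 conditions:

  i=1: 0 | 0 | 0 | 0 | 0 | 0 | 1 | 1 | 1 | 1 | 1
  i=2: 0 | 0 | 0 | 1 | 1 | 1 | 2 | 2 | 2 | 2 | 2
  i=3: 0 | 0 | 0 | 1 | 1 | 1 | 2 | 2 | 2 | 2 | 3
  i=4: 0 | 0 | 0 | 1 | 1 | 1 | 2 | 2 | 2 | 3 | 4
  i=5: 0 | 0 | 1 | 2 | 2 | 2 | 3 | 3 | 3 | 4 | 5
  i=6: 1 | 1 | 2 | 3 | 3 | 3 | 4 | 4 | 4 | 5 | 6
  i=7: 1 | 1 | 2 | 3 | 3 | 3 | 4 | 5 | 5 | 6 | 7
  i=8: 1 | 2 | 3 | 4 | 4 | 4 | 5 | 6 | 6 | 7 | 8
  i=9: 1 | 2 | 3 | 4 | 4 | 4 | 5 | 6 | 7 | 8 | 9
  i=10: 1 | 2 | 3 | 4 | 5 | 5 | 6 | 7 | 8 | 9 | 10
  i=11: 1 | 2 | 3 | 4 | 5 | 6 | 7 | 8 | 9 | 10 | 11

the unique w with this rank table is (7, 4, 11, 10, 3, 1, 8, 2, 9, 5, 6).

ℓ(w)=31; the 9 essential cells (i,j,r):

[(1, 6, 0), (3, 10, 2), (4, 3, 0), (4, 6, 1), (4, 9, 2), (5, 2, 0), (7, 2, 1), (7, 6, 3), (9, 6, 4)]


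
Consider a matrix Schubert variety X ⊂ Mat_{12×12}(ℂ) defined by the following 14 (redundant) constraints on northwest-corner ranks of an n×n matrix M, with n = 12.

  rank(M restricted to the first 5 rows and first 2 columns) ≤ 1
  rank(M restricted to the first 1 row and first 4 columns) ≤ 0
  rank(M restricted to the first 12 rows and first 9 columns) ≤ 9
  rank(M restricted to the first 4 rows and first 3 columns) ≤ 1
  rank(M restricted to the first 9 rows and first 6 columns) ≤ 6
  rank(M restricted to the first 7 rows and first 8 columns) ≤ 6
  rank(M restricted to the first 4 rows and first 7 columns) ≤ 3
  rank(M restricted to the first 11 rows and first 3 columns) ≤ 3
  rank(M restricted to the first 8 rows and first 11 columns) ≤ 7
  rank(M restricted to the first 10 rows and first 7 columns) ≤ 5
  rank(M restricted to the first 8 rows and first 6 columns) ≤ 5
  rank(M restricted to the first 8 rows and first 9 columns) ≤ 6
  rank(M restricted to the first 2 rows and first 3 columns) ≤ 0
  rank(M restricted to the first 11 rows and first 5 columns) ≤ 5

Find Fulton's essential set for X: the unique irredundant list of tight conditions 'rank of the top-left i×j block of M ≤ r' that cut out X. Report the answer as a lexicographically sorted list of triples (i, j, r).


Recovering R(i,j) via the rank-extension bound from the 14 conditions:

  i=1: 0 0 0 0 1 1 1 1 1 1 1 1
  i=2: 0 0 0 1 2 2 2 2 2 2 2 2
  i=3: 1 1 1 2 3 3 3 3 3 3 3 3
  i=4: 1 1 1 2 3 3 3 4 4 4 4 4
  i=5: 1 1 2 3 4 4 4 5 5 5 5 5
  i=6: 1 2 3 4 5 5 5 6 6 6 6 6
  i=7: 1 2 3 4 5 5 5 6 6 7 7 7
  i=8: 1 2 3 4 5 5 5 6 6 7 7 8
  i=9: 1 2 3 4 5 5 5 6 7 8 8 9
  i=10: 1 2 3 4 5 5 5 6 7 8 9 10
  i=11: 1 2 3 4 5 6 6 7 8 9 10 11
  i=12: 1 2 3 4 5 6 7 8 9 10 11 12

hence w(1..12) = (5, 4, 1, 8, 3, 2, 10, 12, 9, 11, 6, 7).

|D(w)|=23, |Ess(w)|=8:

[(1, 4, 0), (2, 3, 0), (4, 3, 1), (4, 7, 3), (5, 2, 1), (8, 9, 6), (8, 11, 7), (10, 7, 5)]


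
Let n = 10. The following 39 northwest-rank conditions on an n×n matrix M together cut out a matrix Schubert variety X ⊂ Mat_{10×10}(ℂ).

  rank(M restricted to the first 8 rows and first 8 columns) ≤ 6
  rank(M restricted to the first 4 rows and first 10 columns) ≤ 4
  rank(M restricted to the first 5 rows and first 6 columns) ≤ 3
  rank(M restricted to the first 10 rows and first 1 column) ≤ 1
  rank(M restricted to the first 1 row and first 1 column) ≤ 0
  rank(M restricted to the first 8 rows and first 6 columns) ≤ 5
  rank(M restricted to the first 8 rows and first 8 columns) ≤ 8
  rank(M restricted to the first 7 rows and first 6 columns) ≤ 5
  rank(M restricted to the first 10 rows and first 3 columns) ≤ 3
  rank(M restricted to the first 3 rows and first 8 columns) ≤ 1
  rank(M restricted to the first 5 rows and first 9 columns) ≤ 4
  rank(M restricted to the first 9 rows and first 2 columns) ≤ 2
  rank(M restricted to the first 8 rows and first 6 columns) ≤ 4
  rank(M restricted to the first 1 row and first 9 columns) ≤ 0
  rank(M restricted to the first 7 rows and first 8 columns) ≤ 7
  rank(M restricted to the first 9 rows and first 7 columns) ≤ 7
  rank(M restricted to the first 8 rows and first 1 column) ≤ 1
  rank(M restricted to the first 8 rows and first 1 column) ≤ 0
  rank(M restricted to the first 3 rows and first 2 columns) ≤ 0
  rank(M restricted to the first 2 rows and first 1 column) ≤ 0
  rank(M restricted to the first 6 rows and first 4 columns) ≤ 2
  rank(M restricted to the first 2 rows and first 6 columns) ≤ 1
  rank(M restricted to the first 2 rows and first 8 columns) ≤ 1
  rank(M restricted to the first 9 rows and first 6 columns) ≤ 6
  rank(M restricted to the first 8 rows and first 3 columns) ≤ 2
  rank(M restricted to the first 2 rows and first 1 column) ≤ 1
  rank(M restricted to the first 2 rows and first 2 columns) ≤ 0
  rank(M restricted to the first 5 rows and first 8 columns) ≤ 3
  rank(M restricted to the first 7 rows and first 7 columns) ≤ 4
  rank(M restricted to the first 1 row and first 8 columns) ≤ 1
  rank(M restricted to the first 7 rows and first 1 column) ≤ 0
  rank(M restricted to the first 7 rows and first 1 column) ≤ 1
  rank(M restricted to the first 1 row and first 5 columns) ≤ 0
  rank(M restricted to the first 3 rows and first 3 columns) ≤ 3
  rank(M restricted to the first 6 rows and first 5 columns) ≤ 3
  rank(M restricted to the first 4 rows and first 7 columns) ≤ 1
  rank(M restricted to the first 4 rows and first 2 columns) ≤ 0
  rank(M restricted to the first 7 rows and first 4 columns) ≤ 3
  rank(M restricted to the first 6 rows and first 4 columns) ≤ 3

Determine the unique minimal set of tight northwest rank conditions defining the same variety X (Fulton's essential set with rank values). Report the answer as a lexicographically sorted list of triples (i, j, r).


Recovering R(i,j) via the rank-extension bound from the 39 conditions:

  row 1: 0 | 0 | 0 | 0 | 0 | 0 | 0 | 0 | 0 | 1
  row 2: 0 | 0 | 1 | 1 | 1 | 1 | 1 | 1 | 1 | 2
  row 3: 0 | 0 | 1 | 1 | 1 | 1 | 1 | 1 | 2 | 3
  row 4: 0 | 0 | 1 | 1 | 1 | 1 | 1 | 2 | 3 | 4
  row 5: 0 | 1 | 2 | 2 | 2 | 2 | 2 | 3 | 4 | 5
  row 6: 0 | 1 | 2 | 2 | 3 | 3 | 3 | 4 | 5 | 6
  row 7: 0 | 1 | 2 | 3 | 4 | 4 | 4 | 5 | 6 | 7
  row 8: 0 | 1 | 2 | 3 | 4 | 4 | 5 | 6 | 7 | 8
  row 9: 1 | 2 | 3 | 4 | 5 | 5 | 6 | 7 | 8 | 9
  row 10: 1 | 2 | 3 | 4 | 5 | 6 | 7 | 8 | 9 | 10

second differences of R give the permutation w = (10, 3, 9, 8, 2, 5, 4, 7, 1, 6).

|D(w)|=30, |Ess(w)|=7:

[(1, 9, 0), (3, 8, 1), (4, 2, 0), (4, 7, 1), (6, 4, 2), (8, 1, 0), (8, 6, 4)]
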